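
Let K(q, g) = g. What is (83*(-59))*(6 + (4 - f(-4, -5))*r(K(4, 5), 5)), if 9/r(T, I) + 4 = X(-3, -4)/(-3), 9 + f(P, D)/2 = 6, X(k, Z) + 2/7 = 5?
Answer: 646404/13 ≈ 49723.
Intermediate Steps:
X(k, Z) = 33/7 (X(k, Z) = -2/7 + 5 = 33/7)
f(P, D) = -6 (f(P, D) = -18 + 2*6 = -18 + 12 = -6)
r(T, I) = -21/13 (r(T, I) = 9/(-4 + (33/7)/(-3)) = 9/(-4 + (33/7)*(-⅓)) = 9/(-4 - 11/7) = 9/(-39/7) = 9*(-7/39) = -21/13)
(83*(-59))*(6 + (4 - f(-4, -5))*r(K(4, 5), 5)) = (83*(-59))*(6 + (4 - 1*(-6))*(-21/13)) = -4897*(6 + (4 + 6)*(-21/13)) = -4897*(6 + 10*(-21/13)) = -4897*(6 - 210/13) = -4897*(-132/13) = 646404/13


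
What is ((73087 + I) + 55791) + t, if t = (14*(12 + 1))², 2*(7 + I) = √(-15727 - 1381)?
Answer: 161995 + I*√4277 ≈ 1.62e+5 + 65.399*I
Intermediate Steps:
I = -7 + I*√4277 (I = -7 + √(-15727 - 1381)/2 = -7 + √(-17108)/2 = -7 + (2*I*√4277)/2 = -7 + I*√4277 ≈ -7.0 + 65.399*I)
t = 33124 (t = (14*13)² = 182² = 33124)
((73087 + I) + 55791) + t = ((73087 + (-7 + I*√4277)) + 55791) + 33124 = ((73080 + I*√4277) + 55791) + 33124 = (128871 + I*√4277) + 33124 = 161995 + I*√4277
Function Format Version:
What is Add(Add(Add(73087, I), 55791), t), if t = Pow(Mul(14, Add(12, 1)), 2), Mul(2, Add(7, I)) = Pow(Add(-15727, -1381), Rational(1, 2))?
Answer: Add(161995, Mul(I, Pow(4277, Rational(1, 2)))) ≈ Add(1.6200e+5, Mul(65.399, I))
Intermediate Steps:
I = Add(-7, Mul(I, Pow(4277, Rational(1, 2)))) (I = Add(-7, Mul(Rational(1, 2), Pow(Add(-15727, -1381), Rational(1, 2)))) = Add(-7, Mul(Rational(1, 2), Pow(-17108, Rational(1, 2)))) = Add(-7, Mul(Rational(1, 2), Mul(2, I, Pow(4277, Rational(1, 2))))) = Add(-7, Mul(I, Pow(4277, Rational(1, 2)))) ≈ Add(-7.0000, Mul(65.399, I)))
t = 33124 (t = Pow(Mul(14, 13), 2) = Pow(182, 2) = 33124)
Add(Add(Add(73087, I), 55791), t) = Add(Add(Add(73087, Add(-7, Mul(I, Pow(4277, Rational(1, 2))))), 55791), 33124) = Add(Add(Add(73080, Mul(I, Pow(4277, Rational(1, 2)))), 55791), 33124) = Add(Add(128871, Mul(I, Pow(4277, Rational(1, 2)))), 33124) = Add(161995, Mul(I, Pow(4277, Rational(1, 2))))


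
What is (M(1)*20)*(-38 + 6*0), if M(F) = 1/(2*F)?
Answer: -380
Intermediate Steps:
M(F) = 1/(2*F)
(M(1)*20)*(-38 + 6*0) = (((1/2)/1)*20)*(-38 + 6*0) = (((1/2)*1)*20)*(-38 + 0) = ((1/2)*20)*(-38) = 10*(-38) = -380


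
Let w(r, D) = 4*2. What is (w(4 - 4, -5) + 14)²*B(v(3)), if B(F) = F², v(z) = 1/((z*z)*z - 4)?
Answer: 484/529 ≈ 0.91493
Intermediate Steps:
w(r, D) = 8
v(z) = 1/(-4 + z³) (v(z) = 1/(z²*z - 4) = 1/(z³ - 4) = 1/(-4 + z³))
(w(4 - 4, -5) + 14)²*B(v(3)) = (8 + 14)²*(1/(-4 + 3³))² = 22²*(1/(-4 + 27))² = 484*(1/23)² = 484*(1/529) = 484/529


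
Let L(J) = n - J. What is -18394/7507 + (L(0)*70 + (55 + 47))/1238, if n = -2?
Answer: -11528519/4646833 ≈ -2.4809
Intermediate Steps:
L(J) = -2 - J
-18394/7507 + (L(0)*70 + (55 + 47))/1238 = -18394/7507 + ((-2 - 1*0)*70 + (55 + 47))/1238 = -18394*1/7507 + ((-2 + 0)*70 + 102)*(1/1238) = -18394/7507 + (-2*70 + 102)*(1/1238) = -18394/7507 + (-140 + 102)*(1/1238) = -18394/7507 - 38*1/1238 = -18394/7507 - 19/619 = -11528519/4646833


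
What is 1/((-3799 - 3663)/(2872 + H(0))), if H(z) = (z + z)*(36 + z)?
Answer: -1436/3731 ≈ -0.38488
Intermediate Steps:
H(z) = 2*z*(36 + z) (H(z) = (2*z)*(36 + z) = 2*z*(36 + z))
1/((-3799 - 3663)/(2872 + H(0))) = 1/((-3799 - 3663)/(2872 + 2*0*(36 + 0))) = 1/(-7462/(2872 + 2*0*36)) = 1/(-7462/(2872 + 0)) = 1/(-7462/2872) = 1/(-7462*1/2872) = 1/(-3731/1436) = -1436/3731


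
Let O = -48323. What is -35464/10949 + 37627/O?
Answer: -11129345/2770097 ≈ -4.0177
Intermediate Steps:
-35464/10949 + 37627/O = -35464/10949 + 37627/(-48323) = -35464*1/10949 + 37627*(-1/48323) = -35464/10949 - 197/253 = -11129345/2770097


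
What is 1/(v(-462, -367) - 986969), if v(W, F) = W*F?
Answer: -1/817415 ≈ -1.2234e-6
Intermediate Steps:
v(W, F) = F*W
1/(v(-462, -367) - 986969) = 1/(-367*(-462) - 986969) = 1/(169554 - 986969) = 1/(-817415) = -1/817415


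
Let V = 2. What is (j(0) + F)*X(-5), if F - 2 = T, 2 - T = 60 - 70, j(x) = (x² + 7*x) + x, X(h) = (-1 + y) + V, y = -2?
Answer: -14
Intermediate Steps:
X(h) = -1 (X(h) = (-1 - 2) + 2 = -3 + 2 = -1)
j(x) = x² + 8*x
T = 12 (T = 2 - (60 - 70) = 2 - 1*(-10) = 2 + 10 = 12)
F = 14 (F = 2 + 12 = 14)
(j(0) + F)*X(-5) = (0*(8 + 0) + 14)*(-1) = (0*8 + 14)*(-1) = (0 + 14)*(-1) = 14*(-1) = -14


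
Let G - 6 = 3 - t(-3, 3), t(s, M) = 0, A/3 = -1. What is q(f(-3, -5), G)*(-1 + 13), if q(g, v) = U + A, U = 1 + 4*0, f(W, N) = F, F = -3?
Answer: -24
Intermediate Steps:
A = -3 (A = 3*(-1) = -3)
f(W, N) = -3
U = 1 (U = 1 + 0 = 1)
G = 9 (G = 6 + (3 - 1*0) = 6 + (3 + 0) = 6 + 3 = 9)
q(g, v) = -2 (q(g, v) = 1 - 3 = -2)
q(f(-3, -5), G)*(-1 + 13) = -2*(-1 + 13) = -2*12 = -24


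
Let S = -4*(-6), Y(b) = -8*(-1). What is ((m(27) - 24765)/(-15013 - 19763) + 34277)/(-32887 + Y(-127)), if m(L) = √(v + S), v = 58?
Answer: -397347239/381133368 + √82/1143400104 ≈ -1.0425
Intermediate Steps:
Y(b) = 8
S = 24
m(L) = √82 (m(L) = √(58 + 24) = √82)
((m(27) - 24765)/(-15013 - 19763) + 34277)/(-32887 + Y(-127)) = ((√82 - 24765)/(-15013 - 19763) + 34277)/(-32887 + 8) = ((-24765 + √82)/(-34776) + 34277)/(-32879) = ((-24765 + √82)*(-1/34776) + 34277)*(-1/32879) = ((8255/11592 - √82/34776) + 34277)*(-1/32879) = (397347239/11592 - √82/34776)*(-1/32879) = -397347239/381133368 + √82/1143400104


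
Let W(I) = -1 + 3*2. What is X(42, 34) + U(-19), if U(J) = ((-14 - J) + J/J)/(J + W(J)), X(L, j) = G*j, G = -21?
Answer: -5001/7 ≈ -714.43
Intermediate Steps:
X(L, j) = -21*j
W(I) = 5 (W(I) = -1 + 6 = 5)
U(J) = (-13 - J)/(5 + J) (U(J) = ((-14 - J) + J/J)/(J + 5) = ((-14 - J) + 1)/(5 + J) = (-13 - J)/(5 + J))
X(42, 34) + U(-19) = -21*34 + (-13 - 1*(-19))/(5 - 19) = -714 + (-13 + 19)/(-14) = -714 - 1/14*6 = -714 - 3/7 = -5001/7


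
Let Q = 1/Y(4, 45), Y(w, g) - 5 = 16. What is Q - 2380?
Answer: -49979/21 ≈ -2380.0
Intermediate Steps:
Y(w, g) = 21 (Y(w, g) = 5 + 16 = 21)
Q = 1/21 ≈ 0.047619
Q - 2380 = 1/21 - 2380 = -49979/21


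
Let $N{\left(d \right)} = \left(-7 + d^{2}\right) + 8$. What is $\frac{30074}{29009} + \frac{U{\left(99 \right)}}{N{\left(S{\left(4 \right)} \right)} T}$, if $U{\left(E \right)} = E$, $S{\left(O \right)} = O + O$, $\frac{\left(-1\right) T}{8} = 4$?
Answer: $\frac{59682029}{60338720} \approx 0.98912$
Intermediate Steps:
$T = -32$ ($T = \left(-8\right) 4 = -32$)
$S{\left(O \right)} = 2 O$
$N{\left(d \right)} = 1 + d^{2}$
$\frac{30074}{29009} + \frac{U{\left(99 \right)}}{N{\left(S{\left(4 \right)} \right)} T} = \frac{30074}{29009} + \frac{99}{\left(1 + \left(2 \cdot 4\right)^{2}\right) \left(-32\right)} = 30074 \cdot \frac{1}{29009} + \frac{99}{\left(1 + 8^{2}\right) \left(-32\right)} = \frac{30074}{29009} + \frac{99}{\left(1 + 64\right) \left(-32\right)} = \frac{30074}{29009} + \frac{99}{65 \left(-32\right)} = \frac{30074}{29009} + \frac{99}{-2080} = \frac{30074}{29009} + 99 \left(- \frac{1}{2080}\right) = \frac{30074}{29009} - \frac{99}{2080} = \frac{59682029}{60338720}$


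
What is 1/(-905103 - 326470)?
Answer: -1/1231573 ≈ -8.1197e-7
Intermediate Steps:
1/(-905103 - 326470) = 1/(-1231573) = -1/1231573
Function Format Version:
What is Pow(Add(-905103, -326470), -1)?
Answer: Rational(-1, 1231573) ≈ -8.1197e-7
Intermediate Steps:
Pow(Add(-905103, -326470), -1) = Pow(-1231573, -1) = Rational(-1, 1231573)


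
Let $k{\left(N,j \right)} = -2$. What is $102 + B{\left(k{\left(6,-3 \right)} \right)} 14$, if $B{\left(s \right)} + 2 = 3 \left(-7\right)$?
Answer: $-220$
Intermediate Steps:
$B{\left(s \right)} = -23$ ($B{\left(s \right)} = -2 + 3 \left(-7\right) = -2 - 21 = -23$)
$102 + B{\left(k{\left(6,-3 \right)} \right)} 14 = 102 - 322 = -220$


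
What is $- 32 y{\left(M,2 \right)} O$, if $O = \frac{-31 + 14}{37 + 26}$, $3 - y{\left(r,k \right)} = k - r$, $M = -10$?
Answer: $- \frac{544}{7} \approx -77.714$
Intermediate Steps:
$y{\left(r,k \right)} = 3 + r - k$ ($y{\left(r,k \right)} = 3 - \left(k - r\right) = 3 + r - k$)
$O = - \frac{17}{63} \approx -0.26984$
$- 32 y{\left(M,2 \right)} O = - 32 \left(3 - 10 - 2\right) \left(- \frac{17}{63}\right) = \left(-32\right) \left(-9\right) \left(- \frac{17}{63}\right) = 288 \left(- \frac{17}{63}\right) = - \frac{544}{7}$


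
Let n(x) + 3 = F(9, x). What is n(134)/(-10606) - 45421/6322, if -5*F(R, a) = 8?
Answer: -602132556/83813915 ≈ -7.1842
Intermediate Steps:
F(R, a) = -8/5 (F(R, a) = -1/5*8 = -8/5)
n(x) = -23/5 (n(x) = -3 - 8/5 = -23/5)
n(134)/(-10606) - 45421/6322 = -23/5/(-10606) - 45421/6322 = -23/5*(-1/10606) - 45421*1/6322 = 23/53030 - 45421/6322 = -602132556/83813915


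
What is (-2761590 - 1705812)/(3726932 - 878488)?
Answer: -2233701/1424222 ≈ -1.5684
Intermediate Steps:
(-2761590 - 1705812)/(3726932 - 878488) = -4467402/2848444 = -4467402*1/2848444 = -2233701/1424222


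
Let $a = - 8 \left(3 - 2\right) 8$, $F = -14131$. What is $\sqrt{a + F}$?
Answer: $i \sqrt{14195} \approx 119.14 i$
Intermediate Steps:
$a = -64$ ($a = \left(-8\right) 1 \cdot 8 = \left(-8\right) 8 = -64$)
$\sqrt{a + F} = \sqrt{-64 - 14131} = \sqrt{-14195} = i \sqrt{14195}$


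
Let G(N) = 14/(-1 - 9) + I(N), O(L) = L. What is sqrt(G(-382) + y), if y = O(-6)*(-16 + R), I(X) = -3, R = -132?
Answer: 47*sqrt(10)/5 ≈ 29.725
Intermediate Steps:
G(N) = -22/5 (G(N) = 14/(-1 - 9) - 3 = 14/(-10) - 3 = -1/10*14 - 3 = -7/5 - 3 = -22/5)
y = 888 (y = -6*(-16 - 132) = -6*(-148) = 888)
sqrt(G(-382) + y) = sqrt(-22/5 + 888) = sqrt(4418/5) = 47*sqrt(10)/5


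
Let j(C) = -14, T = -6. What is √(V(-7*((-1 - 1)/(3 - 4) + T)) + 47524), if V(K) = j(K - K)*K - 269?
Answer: 3*√5207 ≈ 216.48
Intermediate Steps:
V(K) = -269 - 14*K (V(K) = -14*K - 269 = -269 - 14*K)
√(V(-7*((-1 - 1)/(3 - 4) + T)) + 47524) = √((-269 - (-98)*((-1 - 1)/(3 - 4) - 6)) + 47524) = √((-269 - (-98)*(-2/(-1) - 6)) + 47524) = √((-269 - (-98)*(-2*(-1) - 6)) + 47524) = √((-269 - (-98)*(2 - 6)) + 47524) = √((-269 - (-98)*(-4)) + 47524) = √((-269 - 14*28) + 47524) = √((-269 - 392) + 47524) = √(-661 + 47524) = √46863 = 3*√5207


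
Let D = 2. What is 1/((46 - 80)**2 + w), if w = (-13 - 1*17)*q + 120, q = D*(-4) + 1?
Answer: 1/1486 ≈ 0.00067295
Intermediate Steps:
q = -7 (q = 2*(-4) + 1 = -8 + 1 = -7)
w = 330 (w = (-13 - 1*17)*(-7) + 120 = (-13 - 17)*(-7) + 120 = -30*(-7) + 120 = 210 + 120 = 330)
1/((46 - 80)**2 + w) = 1/((46 - 80)**2 + 330) = 1/((-34)**2 + 330) = 1/(1156 + 330) = 1/1486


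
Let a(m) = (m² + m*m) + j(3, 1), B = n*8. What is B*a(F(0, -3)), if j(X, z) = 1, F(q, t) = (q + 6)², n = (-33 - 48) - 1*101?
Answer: -3775408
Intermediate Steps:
n = -182 (n = -81 - 101 = -182)
F(q, t) = (6 + q)²
B = -1456 (B = -182*8 = -1456)
a(m) = 1 + 2*m² (a(m) = (m² + m*m) + 1 = (m² + m²) + 1 = 2*m² + 1 = 1 + 2*m²)
B*a(F(0, -3)) = -1456*(1 + 2*((6 + 0)²)²) = -1456*(1 + 2*(6²)²) = -1456*(1 + 2*36²) = -1456*(1 + 2*1296) = -1456*(1 + 2592) = -1456*2593 = -3775408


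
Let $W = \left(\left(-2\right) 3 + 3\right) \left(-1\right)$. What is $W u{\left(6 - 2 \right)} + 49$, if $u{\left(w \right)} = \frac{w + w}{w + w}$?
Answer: $52$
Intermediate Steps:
$W = 3$ ($W = \left(-6 + 3\right) \left(-1\right) = \left(-3\right) \left(-1\right) = 3$)
$u{\left(w \right)} = 1$ ($u{\left(w \right)} = \frac{2 w}{2 w} = 2 w \frac{1}{2 w} = 1$)
$W u{\left(6 - 2 \right)} + 49 = 3 \cdot 1 + 49 = 3 + 49 = 52$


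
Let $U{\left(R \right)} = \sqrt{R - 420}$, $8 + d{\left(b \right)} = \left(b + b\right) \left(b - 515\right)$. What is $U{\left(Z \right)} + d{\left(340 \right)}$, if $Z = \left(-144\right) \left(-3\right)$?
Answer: $-119008 + 2 \sqrt{3} \approx -1.19 \cdot 10^{5}$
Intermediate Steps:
$d{\left(b \right)} = -8 + 2 b \left(-515 + b\right)$ ($d{\left(b \right)} = -8 + \left(b + b\right) \left(b - 515\right) = -8 + 2 b \left(-515 + b\right)$)
$Z = 432$
$U{\left(R \right)} = \sqrt{-420 + R}$
$U{\left(Z \right)} + d{\left(340 \right)} = \sqrt{-420 + 432} - \left(350208 - 231200\right) = \sqrt{12} - 119008 = 2 \sqrt{3} - 119008 = -119008 + 2 \sqrt{3}$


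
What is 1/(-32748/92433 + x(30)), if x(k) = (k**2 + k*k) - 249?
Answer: 30811/47776945 ≈ 0.00064489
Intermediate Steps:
x(k) = -249 + 2*k**2 (x(k) = (k**2 + k**2) - 249 = 2*k**2 - 249 = -249 + 2*k**2)
1/(-32748/92433 + x(30)) = 1/(-32748/92433 + (-249 + 2*30**2)) = 1/(-32748*1/92433 + (-249 + 2*900)) = 1/(-10916/30811 + (-249 + 1800)) = 1/(-10916/30811 + 1551) = 1/(47776945/30811) = 30811/47776945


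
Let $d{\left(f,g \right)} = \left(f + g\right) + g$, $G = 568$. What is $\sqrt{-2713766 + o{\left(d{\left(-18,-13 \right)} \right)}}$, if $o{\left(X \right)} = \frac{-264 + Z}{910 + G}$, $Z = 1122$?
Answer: $\frac{i \sqrt{1482044284655}}{739} \approx 1647.4 i$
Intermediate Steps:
$d{\left(f,g \right)} = f + 2 g$
$o{\left(X \right)} = \frac{429}{739}$ ($o{\left(X \right)} = \frac{-264 + 1122}{910 + 568} = \frac{858}{1478} = 858 \cdot \frac{1}{1478} = \frac{429}{739}$)
$\sqrt{-2713766 + o{\left(d{\left(-18,-13 \right)} \right)}} = \sqrt{-2713766 + \frac{429}{739}} = \sqrt{- \frac{2005472645}{739}} = \frac{i \sqrt{1482044284655}}{739}$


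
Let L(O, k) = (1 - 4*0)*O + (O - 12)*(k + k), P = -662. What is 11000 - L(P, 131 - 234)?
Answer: -127182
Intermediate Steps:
L(O, k) = O + 2*k*(-12 + O) (L(O, k) = (1 + 0)*O + (-12 + O)*(2*k) = 1*O + 2*k*(-12 + O) = O + 2*k*(-12 + O))
11000 - L(P, 131 - 234) = 11000 - (-662 - 24*(131 - 234) + 2*(-662)*(131 - 234)) = 11000 - (-662 - 24*(-103) + 2*(-662)*(-103)) = 11000 - (-662 + 2472 + 136372) = 11000 - 1*138182 = 11000 - 138182 = -127182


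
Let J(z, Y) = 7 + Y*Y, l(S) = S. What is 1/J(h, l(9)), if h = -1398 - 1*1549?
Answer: 1/88 ≈ 0.011364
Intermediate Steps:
h = -2947 (h = -1398 - 1549 = -2947)
J(z, Y) = 7 + Y**2
1/J(h, l(9)) = 1/(7 + 9**2) = 1/(7 + 81) = 1/88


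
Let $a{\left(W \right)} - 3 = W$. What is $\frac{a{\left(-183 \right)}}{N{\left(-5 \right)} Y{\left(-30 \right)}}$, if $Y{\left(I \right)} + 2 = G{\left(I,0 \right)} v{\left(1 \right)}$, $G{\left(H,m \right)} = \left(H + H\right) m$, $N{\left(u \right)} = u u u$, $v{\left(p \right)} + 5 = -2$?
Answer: $- \frac{18}{25} \approx -0.72$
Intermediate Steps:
$v{\left(p \right)} = -7$ ($v{\left(p \right)} = -5 - 2 = -7$)
$N{\left(u \right)} = u^{3}$ ($N{\left(u \right)} = u^{2} u = u^{3}$)
$G{\left(H,m \right)} = 2 H m$
$a{\left(W \right)} = 3 + W$
$Y{\left(I \right)} = -2$ ($Y{\left(I \right)} = -2 + 2 I 0 \left(-7\right) = -2 + 0 \left(-7\right) = -2 + 0 = -2$)
$\frac{a{\left(-183 \right)}}{N{\left(-5 \right)} Y{\left(-30 \right)}} = \frac{3 - 183}{\left(-5\right)^{3} \left(-2\right)} = - \frac{180}{\left(-125\right) \left(-2\right)} = - \frac{180}{250} = \left(-180\right) \frac{1}{250} = - \frac{18}{25}$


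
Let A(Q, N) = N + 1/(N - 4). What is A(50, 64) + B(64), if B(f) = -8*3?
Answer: 2401/60 ≈ 40.017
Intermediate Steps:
A(Q, N) = N + 1/(-4 + N)
B(f) = -24
A(50, 64) + B(64) = (1 + 64² - 4*64)/(-4 + 64) - 24 = (1 + 4096 - 256)/60 - 24 = (1/60)*3841 - 24 = 3841/60 - 24 = 2401/60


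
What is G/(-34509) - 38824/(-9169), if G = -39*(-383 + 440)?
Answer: 453386701/105471007 ≈ 4.2987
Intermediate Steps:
G = -2223 (G = -39*57 = -2223)
G/(-34509) - 38824/(-9169) = -2223/(-34509) - 38824/(-9169) = -2223*(-1/34509) - 38824*(-1/9169) = 741/11503 + 38824/9169 = 453386701/105471007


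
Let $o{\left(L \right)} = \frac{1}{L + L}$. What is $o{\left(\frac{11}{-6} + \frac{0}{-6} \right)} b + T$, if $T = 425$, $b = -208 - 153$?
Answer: $\frac{5758}{11} \approx 523.45$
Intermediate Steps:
$b = -361$ ($b = -208 - 153 = -361$)
$o{\left(L \right)} = \frac{1}{2 L}$
$o{\left(\frac{11}{-6} + \frac{0}{-6} \right)} b + T = \frac{1}{2 \left(\frac{11}{-6} + \frac{0}{-6}\right)} \left(-361\right) + 425 = \frac{1}{2 \left(11 \left(- \frac{1}{6}\right) + 0 \left(- \frac{1}{6}\right)\right)} \left(-361\right) + 425 = \frac{1}{2 \left(- \frac{11}{6} + 0\right)} \left(-361\right) + 425 = \frac{1}{2 \left(- \frac{11}{6}\right)} \left(-361\right) + 425 = \frac{1}{2} \left(- \frac{6}{11}\right) \left(-361\right) + 425 = \left(- \frac{3}{11}\right) \left(-361\right) + 425 = \frac{1083}{11} + 425 = \frac{5758}{11}$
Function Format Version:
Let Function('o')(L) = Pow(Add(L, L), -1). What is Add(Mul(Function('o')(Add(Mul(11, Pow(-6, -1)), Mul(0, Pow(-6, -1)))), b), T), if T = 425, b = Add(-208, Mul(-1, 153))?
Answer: Rational(5758, 11) ≈ 523.45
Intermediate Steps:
b = -361 (b = Add(-208, -153) = -361)
Function('o')(L) = Mul(Rational(1, 2), Pow(L, -1)) (Function('o')(L) = Pow(Mul(2, L), -1) = Mul(Rational(1, 2), Pow(L, -1)))
Add(Mul(Function('o')(Add(Mul(11, Pow(-6, -1)), Mul(0, Pow(-6, -1)))), b), T) = Add(Mul(Mul(Rational(1, 2), Pow(Add(Mul(11, Pow(-6, -1)), Mul(0, Pow(-6, -1))), -1)), -361), 425) = Add(Mul(Mul(Rational(1, 2), Pow(Add(Mul(11, Rational(-1, 6)), Mul(0, Rational(-1, 6))), -1)), -361), 425) = Add(Mul(Mul(Rational(1, 2), Pow(Add(Rational(-11, 6), 0), -1)), -361), 425) = Add(Mul(Mul(Rational(1, 2), Pow(Rational(-11, 6), -1)), -361), 425) = Add(Mul(Mul(Rational(1, 2), Rational(-6, 11)), -361), 425) = Add(Mul(Rational(-3, 11), -361), 425) = Add(Rational(1083, 11), 425) = Rational(5758, 11)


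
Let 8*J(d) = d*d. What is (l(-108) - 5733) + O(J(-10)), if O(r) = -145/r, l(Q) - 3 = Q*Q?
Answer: 29612/5 ≈ 5922.4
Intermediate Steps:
J(d) = d**2/8 (J(d) = (d*d)/8 = d**2/8)
l(Q) = 3 + Q**2 (l(Q) = 3 + Q*Q = 3 + Q**2)
(l(-108) - 5733) + O(J(-10)) = ((3 + (-108)**2) - 5733) - 145/((1/8)*(-10)**2) = ((3 + 11664) - 5733) - 145/((1/8)*100) = (11667 - 5733) - 145/25/2 = 5934 - 145*2/25 = 5934 - 58/5 = 29612/5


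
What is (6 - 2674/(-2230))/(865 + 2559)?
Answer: 8027/3817760 ≈ 0.0021025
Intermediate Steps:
(6 - 2674/(-2230))/(865 + 2559) = (6 - 2674*(-1/2230))/3424 = (6 + 1337/1115)*(1/3424) = (8027/1115)*(1/3424) = 8027/3817760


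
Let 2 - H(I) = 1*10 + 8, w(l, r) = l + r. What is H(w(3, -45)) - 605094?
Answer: -605110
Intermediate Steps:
H(I) = -16 (H(I) = 2 - (1*10 + 8) = 2 - (10 + 8) = 2 - 1*18 = 2 - 18 = -16)
H(w(3, -45)) - 605094 = -16 - 605094 = -605110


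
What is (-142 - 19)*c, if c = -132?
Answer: 21252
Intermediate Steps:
(-142 - 19)*c = (-142 - 19)*(-132) = -161*(-132) = 21252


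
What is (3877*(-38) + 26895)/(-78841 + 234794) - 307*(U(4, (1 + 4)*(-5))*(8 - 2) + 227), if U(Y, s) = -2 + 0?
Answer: -10293798196/155953 ≈ -66006.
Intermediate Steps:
U(Y, s) = -2
(3877*(-38) + 26895)/(-78841 + 234794) - 307*(U(4, (1 + 4)*(-5))*(8 - 2) + 227) = (3877*(-38) + 26895)/(-78841 + 234794) - 307*(-2*(8 - 2) + 227) = (-147326 + 26895)/155953 - 307*(-2*6 + 227) = -120431*1/155953 - 307*(-12 + 227) = -120431/155953 - 307*215 = -120431/155953 - 66005 = -10293798196/155953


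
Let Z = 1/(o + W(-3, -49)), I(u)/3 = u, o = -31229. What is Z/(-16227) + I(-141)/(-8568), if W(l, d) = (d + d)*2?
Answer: 23966874277/485456668200 ≈ 0.049370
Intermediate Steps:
W(l, d) = 4*d (W(l, d) = (2*d)*2 = 4*d)
I(u) = 3*u
Z = -1/31425 (Z = 1/(-31229 + 4*(-49)) = 1/(-31229 - 196) = 1/(-31425) = -1/31425 ≈ -3.1822e-5)
Z/(-16227) + I(-141)/(-8568) = -1/31425/(-16227) + (3*(-141))/(-8568) = -1/31425*(-1/16227) - 423*(-1/8568) = 1/509933475 + 47/952 = 23966874277/485456668200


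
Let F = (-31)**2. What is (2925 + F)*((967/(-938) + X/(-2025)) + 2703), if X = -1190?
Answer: 29773554091/2835 ≈ 1.0502e+7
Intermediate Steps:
F = 961
(2925 + F)*((967/(-938) + X/(-2025)) + 2703) = (2925 + 961)*((967/(-938) - 1190/(-2025)) + 2703) = 3886*((967*(-1/938) - 1190*(-1/2025)) + 2703) = 3886*((-967/938 + 238/405) + 2703) = 3886*(-168391/379890 + 2703) = 3886*(1026674279/379890) = 29773554091/2835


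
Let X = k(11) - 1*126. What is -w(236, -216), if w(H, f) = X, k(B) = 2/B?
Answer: 1384/11 ≈ 125.82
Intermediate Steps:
X = -1384/11 (X = 2/11 - 1*126 = 2*(1/11) - 126 = 2/11 - 126 = -1384/11 ≈ -125.82)
w(H, f) = -1384/11
-w(236, -216) = -1*(-1384/11) = 1384/11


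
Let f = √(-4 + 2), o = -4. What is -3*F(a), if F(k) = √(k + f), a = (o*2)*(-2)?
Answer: -3*√(16 + I*√2) ≈ -12.012 - 0.52981*I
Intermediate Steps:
f = I*√2 (f = √(-2) = I*√2 ≈ 1.4142*I)
a = 16 (a = -4*2*(-2) = -8*(-2) = 16)
F(k) = √(k + I*√2)
-3*F(a) = -3*√(16 + I*√2)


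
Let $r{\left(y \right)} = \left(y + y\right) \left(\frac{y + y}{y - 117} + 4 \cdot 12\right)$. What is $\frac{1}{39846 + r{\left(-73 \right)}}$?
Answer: $\frac{95}{3108952} \approx 3.0557 \cdot 10^{-5}$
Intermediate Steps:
$r{\left(y \right)} = 2 y \left(48 + \frac{2 y}{-117 + y}\right)$ ($r{\left(y \right)} = 2 y \left(\frac{2 y}{-117 + y} + 48\right) = 2 y \left(48 + \frac{2 y}{-117 + y}\right)$)
$\frac{1}{39846 + r{\left(-73 \right)}} = \frac{1}{39846 + 4 \left(-73\right) \frac{1}{-117 - 73} \left(-2808 + 25 \left(-73\right)\right)} = \frac{1}{39846 + 4 \left(-73\right) \frac{1}{-190} \left(-2808 - 1825\right)} = \frac{1}{39846 + 4 \left(-73\right) \left(- \frac{1}{190}\right) \left(-4633\right)} = \frac{1}{39846 - \frac{676418}{95}} = \frac{1}{\frac{3108952}{95}} = \frac{95}{3108952}$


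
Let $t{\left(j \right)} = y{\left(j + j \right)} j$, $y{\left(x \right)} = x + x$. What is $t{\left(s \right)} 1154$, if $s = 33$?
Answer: $5026824$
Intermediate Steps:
$y{\left(x \right)} = 2 x$
$t{\left(j \right)} = 4 j^{2}$ ($t{\left(j \right)} = 2 \left(j + j\right) j = 2 \cdot 2 j j = 4 j j = 4 j^{2}$)
$t{\left(s \right)} 1154 = 4 \cdot 33^{2} \cdot 1154 = 4 \cdot 1089 \cdot 1154 = 4356 \cdot 1154 = 5026824$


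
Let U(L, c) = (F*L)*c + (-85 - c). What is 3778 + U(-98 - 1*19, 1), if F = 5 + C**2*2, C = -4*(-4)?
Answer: -56797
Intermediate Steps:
C = 16
F = 517 (F = 5 + 16**2*2 = 5 + 256*2 = 5 + 512 = 517)
U(L, c) = -85 - c + 517*L*c (U(L, c) = (517*L)*c + (-85 - c) = 517*L*c + (-85 - c) = -85 - c + 517*L*c)
3778 + U(-98 - 1*19, 1) = 3778 + (-85 - 1*1 + 517*(-98 - 1*19)*1) = 3778 + (-85 - 1 + 517*(-98 - 19)*1) = 3778 + (-85 - 1 + 517*(-117)*1) = 3778 + (-85 - 1 - 60489) = 3778 - 60575 = -56797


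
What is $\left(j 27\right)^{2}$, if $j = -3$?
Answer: $6561$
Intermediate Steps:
$\left(j 27\right)^{2} = \left(\left(-3\right) 27\right)^{2} = \left(-81\right)^{2} = 6561$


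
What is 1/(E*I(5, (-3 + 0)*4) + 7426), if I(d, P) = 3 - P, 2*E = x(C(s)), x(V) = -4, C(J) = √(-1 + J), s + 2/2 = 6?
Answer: 1/7396 ≈ 0.00013521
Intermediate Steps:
s = 5 (s = -1 + 6 = 5)
E = -2 (E = (½)*(-4) = -2)
1/(E*I(5, (-3 + 0)*4) + 7426) = 1/(-2*(3 - (-3 + 0)*4) + 7426) = 1/(-2*(3 - (-3)*4) + 7426) = 1/(-2*(3 - 1*(-12)) + 7426) = 1/(-2*(3 + 12) + 7426) = 1/(-2*15 + 7426) = 1/(-30 + 7426) = 1/7396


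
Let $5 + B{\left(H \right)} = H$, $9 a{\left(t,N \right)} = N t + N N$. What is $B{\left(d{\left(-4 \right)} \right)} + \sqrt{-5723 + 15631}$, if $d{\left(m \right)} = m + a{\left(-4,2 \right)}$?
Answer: $- \frac{85}{9} + 2 \sqrt{2477} \approx 90.094$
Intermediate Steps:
$a{\left(t,N \right)} = \frac{N^{2}}{9} + \frac{N t}{9}$ ($a{\left(t,N \right)} = \frac{N t + N N}{9} = \frac{N t + N^{2}}{9} = \frac{N^{2} + N t}{9} = \frac{N^{2}}{9} + \frac{N t}{9}$)
$d{\left(m \right)} = - \frac{4}{9} + m$ ($d{\left(m \right)} = m + \frac{1}{9} \cdot 2 \left(2 - 4\right) = m + \frac{1}{9} \cdot 2 \left(-2\right) = m - \frac{4}{9} = - \frac{4}{9} + m$)
$B{\left(H \right)} = -5 + H$
$B{\left(d{\left(-4 \right)} \right)} + \sqrt{-5723 + 15631} = \left(-5 - \frac{40}{9}\right) + \sqrt{-5723 + 15631} = \left(-5 - \frac{40}{9}\right) + \sqrt{9908} = - \frac{85}{9} + 2 \sqrt{2477}$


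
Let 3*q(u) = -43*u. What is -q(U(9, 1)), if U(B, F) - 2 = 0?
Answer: 86/3 ≈ 28.667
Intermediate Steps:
U(B, F) = 2 (U(B, F) = 2 + 0 = 2)
q(u) = -43*u/3 (q(u) = (-43*u)/3 = -43*u/3)
-q(U(9, 1)) = -(-43)*2/3 = -1*(-86/3) = 86/3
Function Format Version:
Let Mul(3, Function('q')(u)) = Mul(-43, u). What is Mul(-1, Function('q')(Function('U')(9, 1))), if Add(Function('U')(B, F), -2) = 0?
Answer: Rational(86, 3) ≈ 28.667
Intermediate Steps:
Function('U')(B, F) = 2 (Function('U')(B, F) = Add(2, 0) = 2)
Function('q')(u) = Mul(Rational(-43, 3), u) (Function('q')(u) = Mul(Rational(1, 3), Mul(-43, u)) = Mul(Rational(-43, 3), u))
Mul(-1, Function('q')(Function('U')(9, 1))) = Mul(-1, Mul(Rational(-43, 3), 2)) = Mul(-1, Rational(-86, 3)) = Rational(86, 3)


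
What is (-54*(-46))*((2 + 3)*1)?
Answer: 12420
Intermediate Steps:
(-54*(-46))*((2 + 3)*1) = 2484*(5*1) = 2484*5 = 12420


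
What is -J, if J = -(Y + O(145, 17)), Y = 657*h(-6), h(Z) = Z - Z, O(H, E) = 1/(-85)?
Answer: -1/85 ≈ -0.011765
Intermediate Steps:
O(H, E) = -1/85
h(Z) = 0
Y = 0 (Y = 657*0 = 0)
J = 1/85 (J = -(0 - 1/85) = -1*(-1/85) = 1/85 ≈ 0.011765)
-J = -1*1/85 = -1/85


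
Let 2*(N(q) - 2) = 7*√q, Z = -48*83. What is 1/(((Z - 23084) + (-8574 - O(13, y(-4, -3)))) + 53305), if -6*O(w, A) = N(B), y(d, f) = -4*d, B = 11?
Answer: 363360/6418148723 - 12*√11/6418148723 ≈ 5.6608e-5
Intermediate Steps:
Z = -3984
N(q) = 2 + 7*√q/2 (N(q) = 2 + (7*√q)/2 = 2 + 7*√q/2)
O(w, A) = -⅓ - 7*√11/12 (O(w, A) = -(2 + 7*√11/2)/6 = -⅓ - 7*√11/12)
1/(((Z - 23084) + (-8574 - O(13, y(-4, -3)))) + 53305) = 1/(((-3984 - 23084) + (-8574 - (-⅓ - 7*√11/12))) + 53305) = 1/((-27068 + (-8574 + (⅓ + 7*√11/12))) + 53305) = 1/((-27068 + (-25721/3 + 7*√11/12)) + 53305) = 1/((-106925/3 + 7*√11/12) + 53305) = 1/(52990/3 + 7*√11/12)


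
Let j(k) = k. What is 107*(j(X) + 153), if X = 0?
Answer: 16371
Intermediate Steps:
107*(j(X) + 153) = 107*(0 + 153) = 107*153 = 16371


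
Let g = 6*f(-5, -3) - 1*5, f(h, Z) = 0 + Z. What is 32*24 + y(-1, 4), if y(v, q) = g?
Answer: 745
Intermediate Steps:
f(h, Z) = Z
g = -23 (g = 6*(-3) - 1*5 = -18 - 5 = -23)
y(v, q) = -23
32*24 + y(-1, 4) = 32*24 - 23 = 768 - 23 = 745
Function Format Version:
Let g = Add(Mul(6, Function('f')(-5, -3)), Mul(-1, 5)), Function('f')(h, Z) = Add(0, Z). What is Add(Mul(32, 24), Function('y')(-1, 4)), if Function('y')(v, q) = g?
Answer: 745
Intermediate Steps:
Function('f')(h, Z) = Z
g = -23 (g = Add(Mul(6, -3), Mul(-1, 5)) = Add(-18, -5) = -23)
Function('y')(v, q) = -23
Add(Mul(32, 24), Function('y')(-1, 4)) = Add(Mul(32, 24), -23) = Add(768, -23) = 745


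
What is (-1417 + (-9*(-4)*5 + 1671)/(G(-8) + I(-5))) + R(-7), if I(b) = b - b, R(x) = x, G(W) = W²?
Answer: -89285/64 ≈ -1395.1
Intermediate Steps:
I(b) = 0
(-1417 + (-9*(-4)*5 + 1671)/(G(-8) + I(-5))) + R(-7) = (-1417 + (-9*(-4)*5 + 1671)/((-8)² + 0)) - 7 = (-1417 + (36*5 + 1671)/(64 + 0)) - 7 = (-1417 + (180 + 1671)/64) - 7 = (-1417 + 1851*(1/64)) - 7 = (-1417 + 1851/64) - 7 = -88837/64 - 7 = -89285/64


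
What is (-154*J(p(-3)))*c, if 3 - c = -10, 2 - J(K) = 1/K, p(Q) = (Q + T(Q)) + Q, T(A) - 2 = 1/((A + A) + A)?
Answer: -166166/37 ≈ -4491.0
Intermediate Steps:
T(A) = 2 + 1/(3*A) (T(A) = 2 + 1/((A + A) + A) = 2 + 1/(2*A + A) = 2 + 1/(3*A))
p(Q) = 2 + 2*Q + 1/(3*Q) (p(Q) = (Q + (2 + 1/(3*Q))) + Q = (2 + Q + 1/(3*Q)) + Q = 2 + 2*Q + 1/(3*Q))
J(K) = 2 - 1/K
c = 13 (c = 3 - 1*(-10) = 3 + 10 = 13)
(-154*J(p(-3)))*c = -154*(2 - 1/(2 + 2*(-3) + (⅓)/(-3)))*13 = -154*(2 - 1/(2 - 6 + (⅓)*(-⅓)))*13 = -154*(2 - 1/(2 - 6 - ⅑))*13 = -154*(2 - 1/(-37/9))*13 = -154*(2 - 1*(-9/37))*13 = -154*(2 + 9/37)*13 = -154*83/37*13 = -12782/37*13 = -166166/37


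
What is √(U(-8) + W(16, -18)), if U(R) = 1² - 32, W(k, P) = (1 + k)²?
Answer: √258 ≈ 16.062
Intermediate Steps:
U(R) = -31 (U(R) = 1 - 32 = -31)
√(U(-8) + W(16, -18)) = √(-31 + (1 + 16)²) = √(-31 + 17²) = √(-31 + 289) = √258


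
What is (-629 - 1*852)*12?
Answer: -17772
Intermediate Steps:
(-629 - 1*852)*12 = (-629 - 852)*12 = -1481*12 = -17772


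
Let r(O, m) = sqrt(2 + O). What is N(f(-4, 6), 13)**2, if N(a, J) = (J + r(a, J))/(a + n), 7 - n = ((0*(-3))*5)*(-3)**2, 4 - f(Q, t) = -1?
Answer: (13 + sqrt(7))**2/144 ≈ 1.6999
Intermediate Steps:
f(Q, t) = 5 (f(Q, t) = 4 - 1*(-1) = 4 + 1 = 5)
n = 7 (n = 7 - (0*(-3))*5*(-3)**2 = 7 - 0*5*9 = 7 - 0*9 = 7 - 1*0 = 7 + 0 = 7)
N(a, J) = (J + sqrt(2 + a))/(7 + a) (N(a, J) = (J + sqrt(2 + a))/(a + 7) = (J + sqrt(2 + a))/(7 + a))
N(f(-4, 6), 13)**2 = ((13 + sqrt(2 + 5))/(7 + 5))**2 = ((13 + sqrt(7))/12)**2 = (13/12 + sqrt(7)/12)**2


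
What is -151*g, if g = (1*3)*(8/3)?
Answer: -1208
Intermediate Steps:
g = 8 (g = 3*(8*(⅓)) = 3*(8/3) = 8)
-151*g = -151*8 = -1208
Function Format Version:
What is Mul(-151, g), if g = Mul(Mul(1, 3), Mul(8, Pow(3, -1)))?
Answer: -1208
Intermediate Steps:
g = 8 (g = Mul(3, Mul(8, Rational(1, 3))) = Mul(3, Rational(8, 3)) = 8)
Mul(-151, g) = Mul(-151, 8) = -1208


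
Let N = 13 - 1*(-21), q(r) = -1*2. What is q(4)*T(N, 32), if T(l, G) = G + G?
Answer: -128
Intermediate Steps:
q(r) = -2
N = 34 (N = 13 + 21 = 34)
T(l, G) = 2*G
q(4)*T(N, 32) = -4*32 = -2*64 = -128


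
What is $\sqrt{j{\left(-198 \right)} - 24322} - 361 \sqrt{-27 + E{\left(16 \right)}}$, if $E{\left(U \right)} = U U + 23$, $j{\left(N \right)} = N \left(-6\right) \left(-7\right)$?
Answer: $- 2166 \sqrt{7} + i \sqrt{32638} \approx -5730.7 + 180.66 i$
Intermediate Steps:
$j{\left(N \right)} = 42 N$ ($j{\left(N \right)} = - 6 N \left(-7\right) = 42 N$)
$E{\left(U \right)} = 23 + U^{2}$ ($E{\left(U \right)} = U^{2} + 23 = 23 + U^{2}$)
$\sqrt{j{\left(-198 \right)} - 24322} - 361 \sqrt{-27 + E{\left(16 \right)}} = \sqrt{42 \left(-198\right) - 24322} - 361 \sqrt{-27 + \left(23 + 16^{2}\right)} = \sqrt{-8316 - 24322} - 361 \sqrt{-27 + \left(23 + 256\right)} = \sqrt{-32638} - 361 \sqrt{-27 + 279} = i \sqrt{32638} - 361 \sqrt{252} = i \sqrt{32638} - 361 \cdot 6 \sqrt{7} = i \sqrt{32638} - 2166 \sqrt{7} = - 2166 \sqrt{7} + i \sqrt{32638}$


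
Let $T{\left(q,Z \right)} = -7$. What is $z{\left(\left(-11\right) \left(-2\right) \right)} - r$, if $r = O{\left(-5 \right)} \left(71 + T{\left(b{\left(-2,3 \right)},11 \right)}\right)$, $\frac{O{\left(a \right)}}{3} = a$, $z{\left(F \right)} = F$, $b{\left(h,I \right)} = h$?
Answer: $982$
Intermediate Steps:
$O{\left(a \right)} = 3 a$
$r = -960$ ($r = 3 \left(-5\right) \left(71 - 7\right) = \left(-15\right) 64 = -960$)
$z{\left(\left(-11\right) \left(-2\right) \right)} - r = \left(-11\right) \left(-2\right) - -960 = 22 + 960 = 982$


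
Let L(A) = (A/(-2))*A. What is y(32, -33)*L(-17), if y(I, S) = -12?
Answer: 1734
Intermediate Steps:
L(A) = -A²/2 (L(A) = (-A/2)*A = -A²/2)
y(32, -33)*L(-17) = -(-6)*(-17)² = -(-6)*289 = -12*(-289/2) = 1734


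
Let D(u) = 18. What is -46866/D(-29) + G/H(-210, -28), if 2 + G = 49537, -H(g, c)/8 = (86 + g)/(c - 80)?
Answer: -5949463/744 ≈ -7996.6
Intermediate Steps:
H(g, c) = -8*(86 + g)/(-80 + c) (H(g, c) = -8*(86 + g)/(c - 80) = -8*(86 + g)/(-80 + c))
G = 49535 (G = -2 + 49537 = 49535)
-46866/D(-29) + G/H(-210, -28) = -46866/18 + 49535/((8*(-86 - 1*(-210))/(-80 - 28))) = -46866*1/18 + 49535/((8*(-86 + 210)/(-108))) = -7811/3 + 49535/((8*(-1/108)*124)) = -7811/3 + 49535/(-248/27) = -7811/3 + 49535*(-27/248) = -7811/3 - 1337445/248 = -5949463/744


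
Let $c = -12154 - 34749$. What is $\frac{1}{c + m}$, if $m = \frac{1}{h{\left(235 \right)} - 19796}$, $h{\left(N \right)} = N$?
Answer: $- \frac{19561}{917469584} \approx -2.1321 \cdot 10^{-5}$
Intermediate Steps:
$c = -46903$ ($c = -12154 - 34749 = -46903$)
$m = - \frac{1}{19561}$ ($m = \frac{1}{235 - 19796} = \frac{1}{-19561} = - \frac{1}{19561} \approx -5.1122 \cdot 10^{-5}$)
$\frac{1}{c + m} = \frac{1}{-46903 - \frac{1}{19561}} = \frac{1}{- \frac{917469584}{19561}} = - \frac{19561}{917469584}$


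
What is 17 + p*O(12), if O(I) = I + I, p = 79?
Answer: 1913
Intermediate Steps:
O(I) = 2*I
17 + p*O(12) = 17 + 79*(2*12) = 17 + 79*24 = 17 + 1896 = 1913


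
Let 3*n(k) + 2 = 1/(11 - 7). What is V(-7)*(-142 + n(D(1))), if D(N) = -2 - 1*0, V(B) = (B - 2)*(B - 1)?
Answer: -10266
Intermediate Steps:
V(B) = (-1 + B)*(-2 + B) (V(B) = (-2 + B)*(-1 + B) = (-1 + B)*(-2 + B))
D(N) = -2 (D(N) = -2 + 0 = -2)
n(k) = -7/12 (n(k) = -2/3 + 1/(3*(11 - 7)) = -2/3 + (1/3)/4 = -2/3 + (1/3)*(1/4) = -2/3 + 1/12 = -7/12)
V(-7)*(-142 + n(D(1))) = (2 + (-7)**2 - 3*(-7))*(-142 - 7/12) = (2 + 49 + 21)*(-1711/12) = 72*(-1711/12) = -10266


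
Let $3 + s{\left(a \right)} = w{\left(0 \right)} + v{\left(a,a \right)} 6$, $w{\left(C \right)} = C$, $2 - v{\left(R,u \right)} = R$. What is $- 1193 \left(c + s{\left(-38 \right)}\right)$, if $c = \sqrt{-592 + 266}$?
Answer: $-282741 - 1193 i \sqrt{326} \approx -2.8274 \cdot 10^{5} - 21540.0 i$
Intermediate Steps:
$v{\left(R,u \right)} = 2 - R$
$c = i \sqrt{326}$ ($c = \sqrt{-326} = i \sqrt{326} \approx 18.055 i$)
$s{\left(a \right)} = 9 - 6 a$ ($s{\left(a \right)} = -3 + \left(0 + \left(2 - a\right) 6\right) = -3 + \left(0 - \left(-12 + 6 a\right)\right) = -3 - \left(-12 + 6 a\right) = 9 - 6 a$)
$- 1193 \left(c + s{\left(-38 \right)}\right) = - 1193 \left(i \sqrt{326} + \left(9 - -228\right)\right) = - 1193 \left(i \sqrt{326} + \left(9 + 228\right)\right) = - 1193 \left(i \sqrt{326} + 237\right) = - 1193 \left(237 + i \sqrt{326}\right) = -282741 - 1193 i \sqrt{326}$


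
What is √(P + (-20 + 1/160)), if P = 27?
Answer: √11210/40 ≈ 2.6469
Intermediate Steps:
√(P + (-20 + 1/160)) = √(27 + (-20 + 1/160)) = √(27 - 3199/160) = √(1121/160) = √11210/40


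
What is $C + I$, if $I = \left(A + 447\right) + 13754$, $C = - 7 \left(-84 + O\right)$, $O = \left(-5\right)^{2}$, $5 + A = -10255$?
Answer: $4354$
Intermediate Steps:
$A = -10260$ ($A = -5 - 10255 = -10260$)
$O = 25$
$C = 413$ ($C = - 7 \left(-84 + 25\right) = \left(-7\right) \left(-59\right) = 413$)
$I = 3941$ ($I = \left(-10260 + 447\right) + 13754 = -9813 + 13754 = 3941$)
$C + I = 413 + 3941 = 4354$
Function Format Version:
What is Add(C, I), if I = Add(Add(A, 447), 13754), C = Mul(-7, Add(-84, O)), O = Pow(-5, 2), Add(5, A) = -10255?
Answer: 4354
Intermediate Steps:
A = -10260 (A = Add(-5, -10255) = -10260)
O = 25
C = 413 (C = Mul(-7, Add(-84, 25)) = Mul(-7, -59) = 413)
I = 3941 (I = Add(Add(-10260, 447), 13754) = Add(-9813, 13754) = 3941)
Add(C, I) = Add(413, 3941) = 4354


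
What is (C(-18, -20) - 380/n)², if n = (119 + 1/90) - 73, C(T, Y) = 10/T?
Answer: 107915535025/1388978361 ≈ 77.694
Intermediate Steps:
n = 4141/90 (n = (119 + 1/90) - 73 = 10711/90 - 73 = 4141/90 ≈ 46.011)
(C(-18, -20) - 380/n)² = (10/(-18) - 380/4141/90)² = (10*(-1/18) - 380*90/4141)² = (-5/9 - 34200/4141)² = (-328505/37269)² = 107915535025/1388978361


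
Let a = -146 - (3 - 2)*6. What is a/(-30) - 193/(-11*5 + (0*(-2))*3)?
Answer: 283/33 ≈ 8.5758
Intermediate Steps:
a = -152 (a = -146 - 6 = -152)
a/(-30) - 193/(-11*5 + (0*(-2))*3) = -152/(-30) - 193/(-11*5 + (0*(-2))*3) = -152*(-1/30) - 193/(-55 + 0*3) = 76/15 - 193/(-55 + 0) = 76/15 - 193/(-55) = 76/15 - 193*(-1/55) = 76/15 + 193/55 = 283/33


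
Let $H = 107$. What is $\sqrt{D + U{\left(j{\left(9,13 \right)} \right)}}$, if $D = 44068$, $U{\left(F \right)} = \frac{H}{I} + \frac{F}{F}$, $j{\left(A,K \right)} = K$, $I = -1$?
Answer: $\sqrt{43962} \approx 209.67$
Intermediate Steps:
$U{\left(F \right)} = -106$ ($U{\left(F \right)} = \frac{107}{-1} + \frac{F}{F} = 107 \left(-1\right) + 1 = -107 + 1 = -106$)
$\sqrt{D + U{\left(j{\left(9,13 \right)} \right)}} = \sqrt{44068 - 106} = \sqrt{43962}$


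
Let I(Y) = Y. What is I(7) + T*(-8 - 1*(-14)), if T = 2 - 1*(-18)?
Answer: 127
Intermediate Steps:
T = 20 (T = 2 + 18 = 20)
I(7) + T*(-8 - 1*(-14)) = 7 + 20*(-8 - 1*(-14)) = 7 + 20*(-8 + 14) = 7 + 20*6 = 7 + 120 = 127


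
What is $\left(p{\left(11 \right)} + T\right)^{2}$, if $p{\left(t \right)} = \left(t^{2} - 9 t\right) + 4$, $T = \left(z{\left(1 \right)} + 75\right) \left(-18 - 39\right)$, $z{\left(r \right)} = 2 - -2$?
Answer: $20043529$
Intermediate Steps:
$z{\left(r \right)} = 4$ ($z{\left(r \right)} = 2 + 2 = 4$)
$T = -4503$ ($T = \left(4 + 75\right) \left(-18 - 39\right) = 79 \left(-57\right) = -4503$)
$p{\left(t \right)} = 4 + t^{2} - 9 t$
$\left(p{\left(11 \right)} + T\right)^{2} = \left(\left(4 + 11^{2} - 99\right) - 4503\right)^{2} = \left(\left(4 + 121 - 99\right) - 4503\right)^{2} = \left(26 - 4503\right)^{2} = \left(-4477\right)^{2} = 20043529$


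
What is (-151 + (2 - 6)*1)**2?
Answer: 24025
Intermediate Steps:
(-151 + (2 - 6)*1)**2 = (-151 - 4*1)**2 = (-151 - 4)**2 = (-155)**2 = 24025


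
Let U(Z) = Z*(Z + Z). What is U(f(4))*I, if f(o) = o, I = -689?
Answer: -22048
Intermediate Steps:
U(Z) = 2*Z² (U(Z) = Z*(2*Z) = 2*Z²)
U(f(4))*I = (2*4²)*(-689) = (2*16)*(-689) = 32*(-689) = -22048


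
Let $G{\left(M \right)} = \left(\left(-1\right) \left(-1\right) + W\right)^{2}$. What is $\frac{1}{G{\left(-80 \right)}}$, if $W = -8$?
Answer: $\frac{1}{49} \approx 0.020408$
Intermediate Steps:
$G{\left(M \right)} = 49$ ($G{\left(M \right)} = \left(\left(-1\right) \left(-1\right) - 8\right)^{2} = \left(1 - 8\right)^{2} = \left(-7\right)^{2} = 49$)
$\frac{1}{G{\left(-80 \right)}} = \frac{1}{49}$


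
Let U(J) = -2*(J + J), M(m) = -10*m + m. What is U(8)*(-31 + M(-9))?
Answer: -1600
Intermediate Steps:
M(m) = -9*m
U(J) = -4*J
U(8)*(-31 + M(-9)) = (-4*8)*(-31 - 9*(-9)) = -32*(-31 + 81) = -32*50 = -1600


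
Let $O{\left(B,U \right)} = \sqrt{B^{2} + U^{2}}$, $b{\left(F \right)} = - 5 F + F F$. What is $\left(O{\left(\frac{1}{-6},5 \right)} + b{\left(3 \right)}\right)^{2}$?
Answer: $\frac{\left(-36 + \sqrt{901}\right)^{2}}{36} \approx 0.99445$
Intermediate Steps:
$b{\left(F \right)} = F^{2} - 5 F$ ($b{\left(F \right)} = - 5 F + F^{2} = F^{2} - 5 F$)
$\left(O{\left(\frac{1}{-6},5 \right)} + b{\left(3 \right)}\right)^{2} = \left(\sqrt{\left(\frac{1}{-6}\right)^{2} + 5^{2}} + 3 \left(-5 + 3\right)\right)^{2} = \left(\sqrt{\left(- \frac{1}{6}\right)^{2} + 25} + 3 \left(-2\right)\right)^{2} = \left(\sqrt{\frac{1}{36} + 25} - 6\right)^{2} = \left(\sqrt{\frac{901}{36}} - 6\right)^{2} = \left(\frac{\sqrt{901}}{6} - 6\right)^{2} = \left(-6 + \frac{\sqrt{901}}{6}\right)^{2}$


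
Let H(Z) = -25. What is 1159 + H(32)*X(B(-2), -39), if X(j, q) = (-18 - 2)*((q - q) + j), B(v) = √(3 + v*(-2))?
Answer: 1159 + 500*√7 ≈ 2481.9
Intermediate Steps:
B(v) = √(3 - 2*v)
X(j, q) = -20*j (X(j, q) = -20*(0 + j) = -20*j)
1159 + H(32)*X(B(-2), -39) = 1159 - (-500)*√(3 - 2*(-2)) = 1159 - (-500)*√(3 + 4) = 1159 - (-500)*√7 = 1159 + 500*√7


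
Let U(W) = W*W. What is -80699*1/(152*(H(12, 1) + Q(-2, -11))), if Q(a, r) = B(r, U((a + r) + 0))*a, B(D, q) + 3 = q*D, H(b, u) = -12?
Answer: -80699/564224 ≈ -0.14303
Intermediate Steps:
U(W) = W²
B(D, q) = -3 + D*q (B(D, q) = -3 + q*D = -3 + D*q)
Q(a, r) = a*(-3 + r*(a + r)²) (Q(a, r) = (-3 + r*((a + r) + 0)²)*a = (-3 + r*(a + r)²)*a = a*(-3 + r*(a + r)²))
-80699*1/(152*(H(12, 1) + Q(-2, -11))) = -80699*1/(152*(-12 - 2*(-3 - 11*(-2 - 11)²))) = -80699*1/(152*(-12 - 2*(-3 - 11*(-13)²))) = -80699*1/(152*(-12 - 2*(-3 - 11*169))) = -80699*1/(152*(-12 - 2*(-3 - 1859))) = -80699*1/(152*(-12 - 2*(-1862))) = -80699*1/(152*(-12 + 3724)) = -80699/(3712*152) = -80699/564224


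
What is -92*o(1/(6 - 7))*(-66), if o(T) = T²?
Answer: 6072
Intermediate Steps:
-92*o(1/(6 - 7))*(-66) = -92/(6 - 7)²*(-66) = -92*(1/(-1))²*(-66) = -92*(-1)²*(-66) = -92*1*(-66) = -92*(-66) = 6072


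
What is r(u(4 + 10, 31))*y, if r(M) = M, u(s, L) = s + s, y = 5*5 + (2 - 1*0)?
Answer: 756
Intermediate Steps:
y = 27 (y = 25 + (2 + 0) = 25 + 2 = 27)
u(s, L) = 2*s
r(u(4 + 10, 31))*y = (2*(4 + 10))*27 = (2*14)*27 = 28*27 = 756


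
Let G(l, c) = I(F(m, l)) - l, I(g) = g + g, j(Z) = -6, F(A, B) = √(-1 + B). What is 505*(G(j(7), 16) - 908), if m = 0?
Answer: -455510 + 1010*I*√7 ≈ -4.5551e+5 + 2672.2*I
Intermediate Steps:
I(g) = 2*g
G(l, c) = -l + 2*√(-1 + l) (G(l, c) = 2*√(-1 + l) - l = -l + 2*√(-1 + l))
505*(G(j(7), 16) - 908) = 505*((-1*(-6) + 2*√(-1 - 6)) - 908) = 505*((6 + 2*√(-7)) - 908) = 505*((6 + 2*(I*√7)) - 908) = 505*((6 + 2*I*√7) - 908) = 505*(-902 + 2*I*√7) = -455510 + 1010*I*√7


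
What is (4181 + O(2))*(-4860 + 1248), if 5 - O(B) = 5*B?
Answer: -15083712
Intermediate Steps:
O(B) = 5 - 5*B
(4181 + O(2))*(-4860 + 1248) = (4181 + (5 - 5*2))*(-4860 + 1248) = (4181 + (5 - 10))*(-3612) = (4181 - 5)*(-3612) = 4176*(-3612) = -15083712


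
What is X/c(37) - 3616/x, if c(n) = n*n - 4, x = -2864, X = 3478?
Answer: 931052/244335 ≈ 3.8106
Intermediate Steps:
c(n) = -4 + n**2 (c(n) = n**2 - 4 = -4 + n**2)
X/c(37) - 3616/x = 3478/(-4 + 37**2) - 3616/(-2864) = 3478/(-4 + 1369) - 3616*(-1/2864) = 3478/1365 + 226/179 = 931052/244335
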